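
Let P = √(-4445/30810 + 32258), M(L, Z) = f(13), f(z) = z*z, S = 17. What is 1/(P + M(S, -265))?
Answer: -1041378/22780025 + √1224838652934/22780025 ≈ 0.0028686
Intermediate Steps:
f(z) = z²
M(L, Z) = 169 (M(L, Z) = 13² = 169)
P = √1224838652934/6162 (P = √(-4445*1/30810 + 32258) = √(-889/6162 + 32258) = √(198772907/6162) = √1224838652934/6162 ≈ 179.60)
1/(P + M(S, -265)) = 1/(√1224838652934/6162 + 169) = 1/(169 + √1224838652934/6162)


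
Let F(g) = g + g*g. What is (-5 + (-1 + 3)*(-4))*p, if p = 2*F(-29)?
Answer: -21112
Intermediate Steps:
F(g) = g + g**2
p = 1624 (p = 2*(-29*(1 - 29)) = 2*(-29*(-28)) = 2*812 = 1624)
(-5 + (-1 + 3)*(-4))*p = (-5 + (-1 + 3)*(-4))*1624 = (-5 + 2*(-4))*1624 = (-5 - 8)*1624 = -13*1624 = -21112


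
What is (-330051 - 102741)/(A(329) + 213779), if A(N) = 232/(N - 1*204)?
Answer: -54099000/26722607 ≈ -2.0245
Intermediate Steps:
A(N) = 232/(-204 + N) (A(N) = 232/(N - 204) = 232/(-204 + N))
(-330051 - 102741)/(A(329) + 213779) = (-330051 - 102741)/(232/(-204 + 329) + 213779) = -432792/(232/125 + 213779) = -432792/26722607/125 = -432792*125/26722607 = -54099000/26722607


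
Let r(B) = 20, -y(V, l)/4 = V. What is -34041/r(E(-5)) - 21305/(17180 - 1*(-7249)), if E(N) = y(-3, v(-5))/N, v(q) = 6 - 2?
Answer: -832013689/488580 ≈ -1702.9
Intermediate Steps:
v(q) = 4
y(V, l) = -4*V
E(N) = 12/N (E(N) = (-4*(-3))/N = 12/N)
-34041/r(E(-5)) - 21305/(17180 - 1*(-7249)) = -34041/20 - 21305/(17180 - 1*(-7249)) = -34041*1/20 - 21305/(17180 + 7249) = -34041/20 - 21305/24429 = -832013689/488580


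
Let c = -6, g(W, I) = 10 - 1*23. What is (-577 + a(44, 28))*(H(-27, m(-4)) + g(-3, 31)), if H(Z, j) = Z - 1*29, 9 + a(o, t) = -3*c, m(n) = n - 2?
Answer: 39192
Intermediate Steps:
g(W, I) = -13 (g(W, I) = 10 - 23 = -13)
m(n) = -2 + n
a(o, t) = 9 (a(o, t) = -9 - 3*(-6) = -9 + 18 = 9)
H(Z, j) = -29 + Z (H(Z, j) = Z - 29 = -29 + Z)
(-577 + a(44, 28))*(H(-27, m(-4)) + g(-3, 31)) = (-577 + 9)*((-29 - 27) - 13) = -568*(-56 - 13) = -568*(-69) = 39192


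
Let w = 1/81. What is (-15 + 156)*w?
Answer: 47/27 ≈ 1.7407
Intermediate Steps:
w = 1/81 ≈ 0.012346
(-15 + 156)*w = (-15 + 156)*(1/81) = 141*(1/81) = 47/27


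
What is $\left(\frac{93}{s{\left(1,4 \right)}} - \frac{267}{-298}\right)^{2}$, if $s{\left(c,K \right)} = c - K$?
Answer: $\frac{80478841}{88804} \approx 906.25$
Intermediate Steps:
$\left(\frac{93}{s{\left(1,4 \right)}} - \frac{267}{-298}\right)^{2} = \left(\frac{93}{1 - 4} - \frac{267}{-298}\right)^{2} = \left(\frac{93}{1 - 4} - - \frac{267}{298}\right)^{2} = \left(\frac{93}{-3} + \frac{267}{298}\right)^{2} = \left(93 \left(- \frac{1}{3}\right) + \frac{267}{298}\right)^{2} = \left(-31 + \frac{267}{298}\right)^{2} = \left(- \frac{8971}{298}\right)^{2} = \frac{80478841}{88804}$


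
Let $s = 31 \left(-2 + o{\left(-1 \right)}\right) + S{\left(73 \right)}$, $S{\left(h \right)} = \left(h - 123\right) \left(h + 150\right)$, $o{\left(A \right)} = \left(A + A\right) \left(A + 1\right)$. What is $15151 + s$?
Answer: $3939$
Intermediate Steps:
$o{\left(A \right)} = 2 A \left(1 + A\right)$
$S{\left(h \right)} = \left(-123 + h\right) \left(150 + h\right)$
$s = -11212$ ($s = 31 \left(-2 + 2 \left(-1\right) \left(1 - 1\right)\right) + \left(-18450 + 73^{2} + 27 \cdot 73\right) = 31 \left(-2 + 2 \left(-1\right) 0\right) + \left(-18450 + 5329 + 1971\right) = 31 \left(-2 + 0\right) - 11150 = 31 \left(-2\right) - 11150 = -62 - 11150 = -11212$)
$15151 + s = 15151 - 11212 = 3939$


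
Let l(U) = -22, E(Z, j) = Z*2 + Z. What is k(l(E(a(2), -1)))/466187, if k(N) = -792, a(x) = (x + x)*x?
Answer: -792/466187 ≈ -0.0016989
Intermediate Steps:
a(x) = 2*x² (a(x) = (2*x)*x = 2*x²)
E(Z, j) = 3*Z (E(Z, j) = 2*Z + Z = 3*Z)
k(l(E(a(2), -1)))/466187 = -792/466187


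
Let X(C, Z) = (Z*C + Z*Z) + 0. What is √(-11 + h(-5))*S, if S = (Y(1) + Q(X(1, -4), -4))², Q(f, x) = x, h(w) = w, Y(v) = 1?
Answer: 36*I ≈ 36.0*I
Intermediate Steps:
X(C, Z) = Z² + C*Z (X(C, Z) = (C*Z + Z²) + 0 = (Z² + C*Z) + 0 = Z² + C*Z)
S = 9 (S = (1 - 4)² = (-3)² = 9)
√(-11 + h(-5))*S = √(-11 - 5)*9 = √(-16)*9 = (4*I)*9 = 36*I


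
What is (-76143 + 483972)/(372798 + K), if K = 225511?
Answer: 407829/598309 ≈ 0.68164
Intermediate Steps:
(-76143 + 483972)/(372798 + K) = (-76143 + 483972)/(372798 + 225511) = 407829/598309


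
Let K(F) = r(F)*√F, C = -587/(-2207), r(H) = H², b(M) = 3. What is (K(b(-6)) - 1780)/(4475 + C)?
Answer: -982115/2469228 + 6621*√3/3292304 ≈ -0.39426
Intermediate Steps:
C = 587/2207 (C = -587*(-1/2207) = 587/2207 ≈ 0.26597)
K(F) = F^(5/2) (K(F) = F²*√F = F^(5/2))
(K(b(-6)) - 1780)/(4475 + C) = (3^(5/2) - 1780)/(4475 + 587/2207) = (9*√3 - 1780)/(9876912/2207) = (-1780 + 9*√3)*(2207/9876912) = -982115/2469228 + 6621*√3/3292304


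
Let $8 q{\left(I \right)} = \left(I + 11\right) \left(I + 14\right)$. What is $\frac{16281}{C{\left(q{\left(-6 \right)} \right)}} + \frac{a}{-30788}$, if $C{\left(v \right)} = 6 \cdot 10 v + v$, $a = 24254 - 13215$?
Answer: $\frac{497892533}{9390340} \approx 53.022$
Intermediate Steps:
$a = 11039$ ($a = 24254 - 13215 = 11039$)
$q{\left(I \right)} = \frac{\left(11 + I\right) \left(14 + I\right)}{8}$ ($q{\left(I \right)} = \frac{\left(I + 11\right) \left(I + 14\right)}{8} = \frac{\left(11 + I\right) \left(14 + I\right)}{8}$)
$C{\left(v \right)} = 61 v$ ($C{\left(v \right)} = 60 v + v = 61 v$)
$\frac{16281}{C{\left(q{\left(-6 \right)} \right)}} + \frac{a}{-30788} = \frac{16281}{61 \left(\frac{77}{4} + \frac{\left(-6\right)^{2}}{8} + \frac{25}{8} \left(-6\right)\right)} + \frac{11039}{-30788} = \frac{16281}{61 \left(\frac{77}{4} + \frac{1}{8} \cdot 36 - \frac{75}{4}\right)} + 11039 \left(- \frac{1}{30788}\right) = \frac{16281}{61 \left(\frac{77}{4} + \frac{9}{2} - \frac{75}{4}\right)} - \frac{11039}{30788} = \frac{16281}{61 \cdot 5} - \frac{11039}{30788} = \frac{16281}{305} - \frac{11039}{30788} = \frac{497892533}{9390340}$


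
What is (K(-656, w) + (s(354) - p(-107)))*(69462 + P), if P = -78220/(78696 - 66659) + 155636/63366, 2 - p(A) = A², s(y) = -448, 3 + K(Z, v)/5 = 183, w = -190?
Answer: 315193340304083992/381368271 ≈ 8.2648e+8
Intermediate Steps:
K(Z, v) = 900 (K(Z, v) = -15 + 5*183 = -15 + 915 = 900)
p(A) = 2 - A²
P = -1541548994/381368271 (P = -78220/12037 + 155636*(1/63366) = -78220*1/12037 + 77818/31683 = -78220/12037 + 77818/31683 = -1541548994/381368271 ≈ -4.0422)
(K(-656, w) + (s(354) - p(-107)))*(69462 + P) = (900 + (-448 - (2 - 1*(-107)²)))*(69462 - 1541548994/381368271) = (900 + (-448 - (2 - 1*11449)))*(26489061291208/381368271) = (900 + (-448 - (2 - 11449)))*(26489061291208/381368271) = (900 + (-448 - 1*(-11447)))*(26489061291208/381368271) = (900 + (-448 + 11447))*(26489061291208/381368271) = (900 + 10999)*(26489061291208/381368271) = 11899*(26489061291208/381368271) = 315193340304083992/381368271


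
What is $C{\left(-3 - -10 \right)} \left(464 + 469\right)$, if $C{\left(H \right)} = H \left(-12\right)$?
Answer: $-78372$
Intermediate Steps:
$C{\left(H \right)} = - 12 H$
$C{\left(-3 - -10 \right)} \left(464 + 469\right) = - 12 \left(-3 - -10\right) \left(464 + 469\right) = - 12 \left(-3 + 10\right) 933 = \left(-12\right) 7 \cdot 933 = \left(-84\right) 933 = -78372$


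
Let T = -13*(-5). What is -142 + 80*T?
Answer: 5058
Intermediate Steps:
T = 65
-142 + 80*T = -142 + 80*65 = -142 + 5200 = 5058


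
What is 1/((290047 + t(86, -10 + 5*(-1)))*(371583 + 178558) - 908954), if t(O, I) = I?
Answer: 1/159557585558 ≈ 6.2673e-12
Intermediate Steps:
1/((290047 + t(86, -10 + 5*(-1)))*(371583 + 178558) - 908954) = 1/((290047 + (-10 + 5*(-1)))*(371583 + 178558) - 908954) = 1/((290047 + (-10 - 5))*550141 - 908954) = 1/((290047 - 15)*550141 - 908954) = 1/(290032*550141 - 908954) = 1/(159558494512 - 908954) = 1/159557585558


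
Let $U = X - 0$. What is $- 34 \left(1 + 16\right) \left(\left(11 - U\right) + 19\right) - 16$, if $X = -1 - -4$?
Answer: $-15622$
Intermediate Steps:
$X = 3$ ($X = -1 + 4 = 3$)
$U = 3$ ($U = 3 - 0 = 3 + 0 = 3$)
$- 34 \left(1 + 16\right) \left(\left(11 - U\right) + 19\right) - 16 = - 34 \left(1 + 16\right) \left(\left(11 - 3\right) + 19\right) - 16 = - 34 \cdot 17 \left(\left(11 - 3\right) + 19\right) - 16 = - 34 \cdot 17 \left(8 + 19\right) - 16 = - 34 \cdot 17 \cdot 27 - 16 = \left(-34\right) 459 - 16 = -15606 - 16 = -15622$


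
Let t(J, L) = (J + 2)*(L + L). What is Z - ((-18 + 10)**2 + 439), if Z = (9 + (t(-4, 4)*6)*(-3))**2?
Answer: 87706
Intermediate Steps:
t(J, L) = 2*L*(2 + J) (t(J, L) = (2 + J)*(2*L) = 2*L*(2 + J))
Z = 88209 (Z = (9 + ((2*4*(2 - 4))*6)*(-3))**2 = (9 + ((2*4*(-2))*6)*(-3))**2 = (9 - 16*6*(-3))**2 = (9 - 96*(-3))**2 = (9 + 288)**2 = 297**2 = 88209)
Z - ((-18 + 10)**2 + 439) = 88209 - ((-18 + 10)**2 + 439) = 88209 - ((-8)**2 + 439) = 88209 - (64 + 439) = 88209 - 1*503 = 88209 - 503 = 87706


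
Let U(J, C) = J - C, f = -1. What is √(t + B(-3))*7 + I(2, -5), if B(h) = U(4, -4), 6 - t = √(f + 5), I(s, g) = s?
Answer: 2 + 14*√3 ≈ 26.249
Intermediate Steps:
t = 4 (t = 6 - √(-1 + 5) = 6 - √4 = 6 - 1*2 = 6 - 2 = 4)
B(h) = 8 (B(h) = 4 - 1*(-4) = 4 + 4 = 8)
√(t + B(-3))*7 + I(2, -5) = √(4 + 8)*7 + 2 = √12*7 + 2 = (2*√3)*7 + 2 = 14*√3 + 2 = 2 + 14*√3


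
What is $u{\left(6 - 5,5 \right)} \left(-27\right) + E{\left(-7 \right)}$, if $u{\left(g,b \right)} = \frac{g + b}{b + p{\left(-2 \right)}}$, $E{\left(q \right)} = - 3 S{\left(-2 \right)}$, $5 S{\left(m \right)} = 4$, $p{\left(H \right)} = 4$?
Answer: $- \frac{102}{5} \approx -20.4$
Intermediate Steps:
$S{\left(m \right)} = \frac{4}{5}$ ($S{\left(m \right)} = \frac{1}{5} \cdot 4 = \frac{4}{5}$)
$E{\left(q \right)} = - \frac{12}{5}$ ($E{\left(q \right)} = \left(-3\right) \frac{4}{5} = - \frac{12}{5}$)
$u{\left(g,b \right)} = \frac{b + g}{4 + b}$ ($u{\left(g,b \right)} = \frac{g + b}{b + 4} = \frac{b + g}{4 + b}$)
$u{\left(6 - 5,5 \right)} \left(-27\right) + E{\left(-7 \right)} = \frac{5 + \left(6 - 5\right)}{4 + 5} \left(-27\right) - \frac{12}{5} = \frac{5 + 1}{9} \left(-27\right) - \frac{12}{5} = \frac{1}{9} \cdot 6 \left(-27\right) - \frac{12}{5} = \frac{2}{3} \left(-27\right) - \frac{12}{5} = -18 - \frac{12}{5} = - \frac{102}{5}$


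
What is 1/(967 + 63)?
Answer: 1/1030 ≈ 0.00097087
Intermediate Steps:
1/(967 + 63) = 1/1030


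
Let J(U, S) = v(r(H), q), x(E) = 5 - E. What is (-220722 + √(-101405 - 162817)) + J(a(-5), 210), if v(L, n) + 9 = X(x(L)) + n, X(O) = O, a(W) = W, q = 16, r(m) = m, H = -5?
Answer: -220705 + 9*I*√3262 ≈ -2.2071e+5 + 514.03*I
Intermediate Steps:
v(L, n) = -4 + n - L (v(L, n) = -9 + ((5 - L) + n) = -9 + (5 + n - L) = -4 + n - L)
J(U, S) = 17 (J(U, S) = -4 + 16 - 1*(-5) = -4 + 16 + 5 = 17)
(-220722 + √(-101405 - 162817)) + J(a(-5), 210) = (-220722 + √(-101405 - 162817)) + 17 = (-220722 + √(-264222)) + 17 = (-220722 + 9*I*√3262) + 17 = -220705 + 9*I*√3262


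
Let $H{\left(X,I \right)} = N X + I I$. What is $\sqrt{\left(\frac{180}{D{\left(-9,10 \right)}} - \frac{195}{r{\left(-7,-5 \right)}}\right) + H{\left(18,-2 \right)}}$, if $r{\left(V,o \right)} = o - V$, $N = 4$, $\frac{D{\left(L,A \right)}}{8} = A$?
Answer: $\frac{i \sqrt{77}}{2} \approx 4.3875 i$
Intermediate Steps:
$D{\left(L,A \right)} = 8 A$
$H{\left(X,I \right)} = I^{2} + 4 X$ ($H{\left(X,I \right)} = 4 X + I I = 4 X + I^{2} = I^{2} + 4 X$)
$\sqrt{\left(\frac{180}{D{\left(-9,10 \right)}} - \frac{195}{r{\left(-7,-5 \right)}}\right) + H{\left(18,-2 \right)}} = \sqrt{\left(\frac{180}{8 \cdot 10} - \frac{195}{-5 - -7}\right) + \left(\left(-2\right)^{2} + 4 \cdot 18\right)} = \sqrt{\left(\frac{180}{80} - \frac{195}{-5 + 7}\right) + \left(4 + 72\right)} = \sqrt{\left(180 \cdot \frac{1}{80} - \frac{195}{2}\right) + 76} = \sqrt{\left(\frac{9}{4} - \frac{195}{2}\right) + 76} = \sqrt{- \frac{381}{4} + 76} = \sqrt{- \frac{77}{4}} = \frac{i \sqrt{77}}{2}$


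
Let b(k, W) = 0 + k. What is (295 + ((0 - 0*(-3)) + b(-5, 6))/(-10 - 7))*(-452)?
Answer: -2269040/17 ≈ -1.3347e+5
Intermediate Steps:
b(k, W) = k
(295 + ((0 - 0*(-3)) + b(-5, 6))/(-10 - 7))*(-452) = (295 + ((0 - 0*(-3)) - 5)/(-10 - 7))*(-452) = (295 + ((0 - 1*0) - 5)/(-17))*(-452) = (295 - ((0 + 0) - 5)/17)*(-452) = (295 - (0 - 5)/17)*(-452) = (295 - 1/17*(-5))*(-452) = (295 + 5/17)*(-452) = (5020/17)*(-452) = -2269040/17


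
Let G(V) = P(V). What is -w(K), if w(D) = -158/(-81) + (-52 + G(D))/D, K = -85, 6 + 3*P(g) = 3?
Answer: -17723/6885 ≈ -2.5741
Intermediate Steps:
P(g) = -1 (P(g) = -2 + (⅓)*3 = -2 + 1 = -1)
G(V) = -1
w(D) = 158/81 - 53/D (w(D) = -158/(-81) + (-52 - 1)/D = -158*(-1/81) - 53/D = 158/81 - 53/D)
-w(K) = -(158/81 - 53/(-85)) = -(158/81 - 53*(-1/85)) = -(158/81 + 53/85) = -1*17723/6885 = -17723/6885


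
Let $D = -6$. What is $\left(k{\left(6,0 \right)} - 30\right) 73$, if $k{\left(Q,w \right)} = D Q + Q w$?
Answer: $-4818$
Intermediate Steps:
$k{\left(Q,w \right)} = - 6 Q + Q w$
$\left(k{\left(6,0 \right)} - 30\right) 73 = \left(6 \left(-6 + 0\right) - 30\right) 73 = \left(6 \left(-6\right) - 30\right) 73 = \left(-36 - 30\right) 73 = \left(-66\right) 73 = -4818$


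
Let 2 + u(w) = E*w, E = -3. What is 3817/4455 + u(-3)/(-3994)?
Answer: 1383083/1617570 ≈ 0.85504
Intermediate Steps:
u(w) = -2 - 3*w
3817/4455 + u(-3)/(-3994) = 3817/4455 + (-2 - 3*(-3))/(-3994) = 3817*(1/4455) + (-2 + 9)*(-1/3994) = 347/405 + 7*(-1/3994) = 347/405 - 7/3994 = 1383083/1617570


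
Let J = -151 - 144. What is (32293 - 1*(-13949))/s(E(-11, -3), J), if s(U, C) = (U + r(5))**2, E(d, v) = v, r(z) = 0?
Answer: 5138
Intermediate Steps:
J = -295
s(U, C) = U**2 (s(U, C) = (U + 0)**2 = U**2)
(32293 - 1*(-13949))/s(E(-11, -3), J) = (32293 - 1*(-13949))/((-3)**2) = (32293 + 13949)/9 = 46242*(1/9) = 5138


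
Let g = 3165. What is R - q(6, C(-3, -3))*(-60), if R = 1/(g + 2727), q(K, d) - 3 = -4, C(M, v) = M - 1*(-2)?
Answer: -353519/5892 ≈ -60.000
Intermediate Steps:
C(M, v) = 2 + M (C(M, v) = M + 2 = 2 + M)
q(K, d) = -1 (q(K, d) = 3 - 4 = -1)
R = 1/5892 (R = 1/(3165 + 2727) = 1/5892 ≈ 0.00016972)
R - q(6, C(-3, -3))*(-60) = 1/5892 - (-1)*(-60) = 1/5892 - 1*60 = 1/5892 - 60 = -353519/5892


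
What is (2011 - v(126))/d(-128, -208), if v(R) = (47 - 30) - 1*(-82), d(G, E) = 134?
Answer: 956/67 ≈ 14.269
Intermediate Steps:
v(R) = 99 (v(R) = 17 + 82 = 99)
(2011 - v(126))/d(-128, -208) = (2011 - 1*99)/134 = (2011 - 99)*(1/134) = 1912*(1/134) = 956/67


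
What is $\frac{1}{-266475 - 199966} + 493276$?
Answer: $\frac{230084150715}{466441} \approx 4.9328 \cdot 10^{5}$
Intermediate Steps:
$\frac{1}{-266475 - 199966} + 493276 = \frac{1}{-466441} + 493276 = - \frac{1}{466441} + 493276 = \frac{230084150715}{466441}$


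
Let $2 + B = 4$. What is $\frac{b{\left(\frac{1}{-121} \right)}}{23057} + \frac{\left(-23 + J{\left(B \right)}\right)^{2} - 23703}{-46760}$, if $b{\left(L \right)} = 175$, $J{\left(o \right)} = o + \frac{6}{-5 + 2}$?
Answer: $\frac{271252959}{539072660} \approx 0.50318$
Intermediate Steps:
$B = 2$ ($B = -2 + 4 = 2$)
$J{\left(o \right)} = -2 + o$ ($J{\left(o \right)} = o + \frac{6}{-3} = o + 6 \left(- \frac{1}{3}\right) = o - 2 = -2 + o$)
$\frac{b{\left(\frac{1}{-121} \right)}}{23057} + \frac{\left(-23 + J{\left(B \right)}\right)^{2} - 23703}{-46760} = \frac{175}{23057} + \frac{\left(-23 + \left(-2 + 2\right)\right)^{2} - 23703}{-46760} = 175 \cdot \frac{1}{23057} + \left(\left(-23 + 0\right)^{2} - 23703\right) \left(- \frac{1}{46760}\right) = \frac{175}{23057} + \left(\left(-23\right)^{2} - 23703\right) \left(- \frac{1}{46760}\right) = \frac{175}{23057} + \left(529 - 23703\right) \left(- \frac{1}{46760}\right) = \frac{175}{23057} - - \frac{11587}{23380} = \frac{175}{23057} + \frac{11587}{23380} = \frac{271252959}{539072660}$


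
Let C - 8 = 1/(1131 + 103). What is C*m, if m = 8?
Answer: 39492/617 ≈ 64.006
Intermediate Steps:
C = 9873/1234 (C = 8 + 1/(1131 + 103) = 8 + 1/1234 = 9873/1234 ≈ 8.0008)
C*m = (9873/1234)*8 = 39492/617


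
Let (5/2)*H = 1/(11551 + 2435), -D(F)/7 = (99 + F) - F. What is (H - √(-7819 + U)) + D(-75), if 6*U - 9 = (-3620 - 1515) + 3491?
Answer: -24230744/34965 - I*√32366/2 ≈ -693.0 - 89.953*I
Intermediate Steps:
U = -545/2 (U = 3/2 + ((-3620 - 1515) + 3491)/6 = 3/2 + (-5135 + 3491)/6 = 3/2 + (⅙)*(-1644) = 3/2 - 274 = -545/2 ≈ -272.50)
D(F) = -693 (D(F) = -7*((99 + F) - F) = -7*99 = -693)
H = 1/34965 (H = 2/(5*(11551 + 2435)) = (⅖)/13986 = (⅖)*(1/13986) = 1/34965 ≈ 2.8600e-5)
(H - √(-7819 + U)) + D(-75) = (1/34965 - √(-7819 - 545/2)) - 693 = (1/34965 - √(-16183/2)) - 693 = (1/34965 - I*√32366/2) - 693 = -24230744/34965 - I*√32366/2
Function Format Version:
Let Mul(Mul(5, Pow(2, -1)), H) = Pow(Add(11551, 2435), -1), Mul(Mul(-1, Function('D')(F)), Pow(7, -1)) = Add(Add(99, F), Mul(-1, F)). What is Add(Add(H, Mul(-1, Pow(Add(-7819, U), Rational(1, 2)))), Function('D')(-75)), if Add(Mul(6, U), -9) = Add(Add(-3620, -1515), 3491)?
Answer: Add(Rational(-24230744, 34965), Mul(Rational(-1, 2), I, Pow(32366, Rational(1, 2)))) ≈ Add(-693.00, Mul(-89.953, I))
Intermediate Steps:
U = Rational(-545, 2) (U = Add(Rational(3, 2), Mul(Rational(1, 6), Add(Add(-3620, -1515), 3491))) = Add(Rational(3, 2), Mul(Rational(1, 6), Add(-5135, 3491))) = Add(Rational(3, 2), Mul(Rational(1, 6), -1644)) = Add(Rational(3, 2), -274) = Rational(-545, 2) ≈ -272.50)
Function('D')(F) = -693 (Function('D')(F) = Mul(-7, Add(Add(99, F), Mul(-1, F))) = Mul(-7, 99) = -693)
H = Rational(1, 34965) (H = Mul(Rational(2, 5), Pow(Add(11551, 2435), -1)) = Mul(Rational(2, 5), Pow(13986, -1)) = Mul(Rational(2, 5), Rational(1, 13986)) = Rational(1, 34965) ≈ 2.8600e-5)
Add(Add(H, Mul(-1, Pow(Add(-7819, U), Rational(1, 2)))), Function('D')(-75)) = Add(Add(Rational(1, 34965), Mul(-1, Pow(Add(-7819, Rational(-545, 2)), Rational(1, 2)))), -693) = Add(Add(Rational(1, 34965), Mul(-1, Pow(Rational(-16183, 2), Rational(1, 2)))), -693) = Add(Add(Rational(1, 34965), Mul(-1, Mul(Rational(1, 2), I, Pow(32366, Rational(1, 2))))), -693) = Add(Add(Rational(1, 34965), Mul(Rational(-1, 2), I, Pow(32366, Rational(1, 2)))), -693) = Add(Rational(-24230744, 34965), Mul(Rational(-1, 2), I, Pow(32366, Rational(1, 2))))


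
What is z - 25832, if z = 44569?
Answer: 18737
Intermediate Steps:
z - 25832 = 44569 - 25832 = 18737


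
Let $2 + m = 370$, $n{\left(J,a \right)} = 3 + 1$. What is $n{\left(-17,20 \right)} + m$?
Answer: $372$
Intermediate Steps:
$n{\left(J,a \right)} = 4$
$m = 368$ ($m = -2 + 370 = 368$)
$n{\left(-17,20 \right)} + m = 4 + 368 = 372$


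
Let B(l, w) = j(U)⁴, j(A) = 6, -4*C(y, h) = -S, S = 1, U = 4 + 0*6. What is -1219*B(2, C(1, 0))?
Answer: -1579824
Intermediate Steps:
U = 4 (U = 4 + 0 = 4)
C(y, h) = ¼ (C(y, h) = -(-1)/4 = -¼*(-1) = ¼)
B(l, w) = 1296 (B(l, w) = 6⁴ = 1296)
-1219*B(2, C(1, 0)) = -1219*1296 = -1579824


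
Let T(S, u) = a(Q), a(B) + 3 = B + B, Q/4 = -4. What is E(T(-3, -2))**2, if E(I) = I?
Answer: 1225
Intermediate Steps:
Q = -16 (Q = 4*(-4) = -16)
a(B) = -3 + 2*B (a(B) = -3 + (B + B) = -3 + 2*B)
T(S, u) = -35 (T(S, u) = -3 + 2*(-16) = -3 - 32 = -35)
E(T(-3, -2))**2 = (-35)**2 = 1225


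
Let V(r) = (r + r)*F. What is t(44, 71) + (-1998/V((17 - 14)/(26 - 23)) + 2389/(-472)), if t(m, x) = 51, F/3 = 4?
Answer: -17611/472 ≈ -37.311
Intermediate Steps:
F = 12 (F = 3*4 = 12)
V(r) = 24*r (V(r) = (r + r)*12 = (2*r)*12 = 24*r)
t(44, 71) + (-1998/V((17 - 14)/(26 - 23)) + 2389/(-472)) = 51 + (-1998*(26 - 23)/(24*(17 - 14)) + 2389/(-472)) = 51 + (-1998/(24*(3/3)) + 2389*(-1/472)) = 51 + (-1998/(24*(3*(⅓))) - 2389/472) = 51 + (-1998/(24*1) - 2389/472) = 51 + (-1998/24 - 2389/472) = 51 + (-1998*1/24 - 2389/472) = 51 + (-333/4 - 2389/472) = 51 - 41683/472 = -17611/472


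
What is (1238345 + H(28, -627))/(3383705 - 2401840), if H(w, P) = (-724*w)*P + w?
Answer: 13948917/981865 ≈ 14.207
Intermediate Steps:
H(w, P) = w - 724*P*w (H(w, P) = -724*P*w + w = w - 724*P*w)
(1238345 + H(28, -627))/(3383705 - 2401840) = (1238345 + 28*(1 - 724*(-627)))/(3383705 - 2401840) = (1238345 + 28*(1 + 453948))/981865 = (1238345 + 28*453949)*(1/981865) = (1238345 + 12710572)*(1/981865) = 13948917*(1/981865) = 13948917/981865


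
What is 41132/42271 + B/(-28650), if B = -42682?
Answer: 1491321311/605532075 ≈ 2.4628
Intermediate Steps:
41132/42271 + B/(-28650) = 41132/42271 - 42682/(-28650) = 41132*(1/42271) - 42682*(-1/28650) = 41132/42271 + 21341/14325 = 1491321311/605532075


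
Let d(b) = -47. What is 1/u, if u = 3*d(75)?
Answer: -1/141 ≈ -0.0070922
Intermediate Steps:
u = -141 (u = 3*(-47) = -141)
1/u = 1/(-141) = -1/141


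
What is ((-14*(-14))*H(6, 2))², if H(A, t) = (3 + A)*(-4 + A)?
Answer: 12446784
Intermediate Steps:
H(A, t) = (-4 + A)*(3 + A)
((-14*(-14))*H(6, 2))² = ((-14*(-14))*(-12 + 6² - 1*6))² = (196*(-12 + 36 - 6))² = (196*18)² = 3528² = 12446784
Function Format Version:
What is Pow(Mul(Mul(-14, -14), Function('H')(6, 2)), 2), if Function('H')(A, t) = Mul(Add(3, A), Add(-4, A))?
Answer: 12446784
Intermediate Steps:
Function('H')(A, t) = Mul(Add(-4, A), Add(3, A))
Pow(Mul(Mul(-14, -14), Function('H')(6, 2)), 2) = Pow(Mul(Mul(-14, -14), Add(-12, Pow(6, 2), Mul(-1, 6))), 2) = Pow(Mul(196, Add(-12, 36, -6)), 2) = Pow(Mul(196, 18), 2) = Pow(3528, 2) = 12446784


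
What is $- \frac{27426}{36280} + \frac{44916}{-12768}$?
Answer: $- \frac{1085377}{253960} \approx -4.2738$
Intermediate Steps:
$- \frac{27426}{36280} + \frac{44916}{-12768} = \left(-27426\right) \frac{1}{36280} + 44916 \left(- \frac{1}{12768}\right) = - \frac{13713}{18140} - \frac{197}{56} = - \frac{1085377}{253960}$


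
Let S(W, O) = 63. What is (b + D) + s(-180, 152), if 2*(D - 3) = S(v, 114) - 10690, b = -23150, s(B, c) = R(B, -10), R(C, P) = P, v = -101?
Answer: -56941/2 ≈ -28471.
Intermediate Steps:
s(B, c) = -10
D = -10621/2 (D = 3 + (63 - 10690)/2 = 3 + (1/2)*(-10627) = 3 - 10627/2 = -10621/2 ≈ -5310.5)
(b + D) + s(-180, 152) = (-23150 - 10621/2) - 10 = -56921/2 - 10 = -56941/2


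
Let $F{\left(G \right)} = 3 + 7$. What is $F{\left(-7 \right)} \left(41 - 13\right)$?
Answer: $280$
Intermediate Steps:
$F{\left(G \right)} = 10$
$F{\left(-7 \right)} \left(41 - 13\right) = 10 \left(41 - 13\right) = 10 \cdot 28 = 280$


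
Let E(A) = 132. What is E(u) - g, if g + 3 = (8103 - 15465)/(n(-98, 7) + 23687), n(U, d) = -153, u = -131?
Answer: 1592226/11767 ≈ 135.31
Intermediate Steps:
g = -38982/11767 (g = -3 + (8103 - 15465)/(-153 + 23687) = -3 - 7362/23534 = -3 - 7362*1/23534 = -3 - 3681/11767 = -38982/11767 ≈ -3.3128)
E(u) - g = 132 - 1*(-38982/11767) = 132 + 38982/11767 = 1592226/11767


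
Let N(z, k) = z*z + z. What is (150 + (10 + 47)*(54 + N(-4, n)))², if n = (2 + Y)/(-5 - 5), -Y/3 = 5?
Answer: 15303744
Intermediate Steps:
Y = -15 (Y = -3*5 = -15)
n = 13/10 (n = (2 - 15)/(-5 - 5) = -13/(-10) = -13*(-⅒) = 13/10 ≈ 1.3000)
N(z, k) = z + z² (N(z, k) = z² + z = z + z²)
(150 + (10 + 47)*(54 + N(-4, n)))² = (150 + (10 + 47)*(54 - 4*(1 - 4)))² = (150 + 57*(54 - 4*(-3)))² = (150 + 57*(54 + 12))² = (150 + 57*66)² = (150 + 3762)² = 3912² = 15303744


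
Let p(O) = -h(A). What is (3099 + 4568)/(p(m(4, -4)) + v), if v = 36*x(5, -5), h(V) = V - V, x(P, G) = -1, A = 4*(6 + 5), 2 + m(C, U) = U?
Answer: -7667/36 ≈ -212.97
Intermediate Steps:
m(C, U) = -2 + U
A = 44 (A = 4*11 = 44)
h(V) = 0
p(O) = 0 (p(O) = -1*0 = 0)
v = -36 (v = 36*(-1) = -36)
(3099 + 4568)/(p(m(4, -4)) + v) = (3099 + 4568)/(0 - 36) = 7667/(-36) = 7667*(-1/36) = -7667/36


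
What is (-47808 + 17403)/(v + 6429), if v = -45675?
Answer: 10135/13082 ≈ 0.77473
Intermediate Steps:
(-47808 + 17403)/(v + 6429) = (-47808 + 17403)/(-45675 + 6429) = -30405/(-39246) = -30405*(-1/39246) = 10135/13082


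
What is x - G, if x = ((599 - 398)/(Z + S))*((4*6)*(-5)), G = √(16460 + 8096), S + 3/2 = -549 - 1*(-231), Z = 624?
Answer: -16080/203 - 2*√6139 ≈ -235.92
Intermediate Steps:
S = -639/2 (S = -3/2 + (-549 - 1*(-231)) = -3/2 + (-549 + 231) = -3/2 - 318 = -639/2 ≈ -319.50)
G = 2*√6139 (G = √24556 = 2*√6139 ≈ 156.70)
x = -16080/203 (x = ((599 - 398)/(624 - 639/2))*((4*6)*(-5)) = (201/(609/2))*(24*(-5)) = (201*(2/609))*(-120) = (134/203)*(-120) = -16080/203 ≈ -79.212)
x - G = -16080/203 - 2*√6139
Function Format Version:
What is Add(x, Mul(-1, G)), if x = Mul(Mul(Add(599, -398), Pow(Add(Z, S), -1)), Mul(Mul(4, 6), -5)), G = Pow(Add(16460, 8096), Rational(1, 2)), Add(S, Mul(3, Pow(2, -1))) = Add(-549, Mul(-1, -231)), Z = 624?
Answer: Add(Rational(-16080, 203), Mul(-2, Pow(6139, Rational(1, 2)))) ≈ -235.92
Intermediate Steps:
S = Rational(-639, 2) (S = Add(Rational(-3, 2), Add(-549, Mul(-1, -231))) = Add(Rational(-3, 2), Add(-549, 231)) = Add(Rational(-3, 2), -318) = Rational(-639, 2) ≈ -319.50)
G = Mul(2, Pow(6139, Rational(1, 2))) (G = Pow(24556, Rational(1, 2)) = Mul(2, Pow(6139, Rational(1, 2))) ≈ 156.70)
x = Rational(-16080, 203) (x = Mul(Mul(Add(599, -398), Pow(Add(624, Rational(-639, 2)), -1)), Mul(Mul(4, 6), -5)) = Mul(Mul(201, Pow(Rational(609, 2), -1)), Mul(24, -5)) = Mul(Mul(201, Rational(2, 609)), -120) = Mul(Rational(134, 203), -120) = Rational(-16080, 203) ≈ -79.212)
Add(x, Mul(-1, G)) = Add(Rational(-16080, 203), Mul(-1, Mul(2, Pow(6139, Rational(1, 2))))) = Add(Rational(-16080, 203), Mul(-2, Pow(6139, Rational(1, 2))))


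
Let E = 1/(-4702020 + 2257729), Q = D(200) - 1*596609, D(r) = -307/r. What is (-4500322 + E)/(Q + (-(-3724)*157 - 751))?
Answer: 2200019312340600/6205338671737 ≈ 354.54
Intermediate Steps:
Q = -119322107/200 (Q = -307/200 - 1*596609 = -307*1/200 - 596609 = -307/200 - 596609 = -119322107/200 ≈ -5.9661e+5)
E = -1/2444291 (E = 1/(-2444291) = -1/2444291 ≈ -4.0912e-7)
(-4500322 + E)/(Q + (-(-3724)*157 - 751)) = (-4500322 - 1/2444291)/(-119322107/200 + (-(-3724)*157 - 751)) = -11000096561703/(2444291*(-119322107/200 + (-931*(-628) - 751))) = -11000096561703/(2444291*(-119322107/200 + (584668 - 751))) = -11000096561703/(2444291*(-119322107/200 + 583917)) = -11000096561703/(2444291*(-2538707/200)) = -11000096561703/2444291*(-200/2538707) = 2200019312340600/6205338671737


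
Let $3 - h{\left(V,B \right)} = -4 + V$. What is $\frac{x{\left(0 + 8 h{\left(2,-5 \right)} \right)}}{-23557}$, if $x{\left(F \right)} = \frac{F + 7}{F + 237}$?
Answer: $- \frac{47}{6525289} \approx -7.2027 \cdot 10^{-6}$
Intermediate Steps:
$h{\left(V,B \right)} = 7 - V$ ($h{\left(V,B \right)} = 3 - \left(-4 + V\right) = 7 - V$)
$x{\left(F \right)} = \frac{7 + F}{237 + F}$
$\frac{x{\left(0 + 8 h{\left(2,-5 \right)} \right)}}{-23557} = \frac{\frac{1}{237 + \left(0 + 8 \left(7 - 2\right)\right)} \left(7 + \left(0 + 8 \left(7 - 2\right)\right)\right)}{-23557} = \frac{7 + \left(0 + 8 \left(7 - 2\right)\right)}{237 + \left(0 + 8 \left(7 - 2\right)\right)} \left(- \frac{1}{23557}\right) = \frac{7 + \left(0 + 8 \cdot 5\right)}{237 + \left(0 + 8 \cdot 5\right)} \left(- \frac{1}{23557}\right) = \frac{7 + \left(0 + 40\right)}{237 + \left(0 + 40\right)} \left(- \frac{1}{23557}\right) = \frac{7 + 40}{237 + 40} \left(- \frac{1}{23557}\right) = \frac{1}{277} \cdot 47 \left(- \frac{1}{23557}\right) = \frac{47}{277} \left(- \frac{1}{23557}\right) = - \frac{47}{6525289}$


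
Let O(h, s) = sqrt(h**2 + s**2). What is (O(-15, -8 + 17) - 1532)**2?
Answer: 2347330 - 9192*sqrt(34) ≈ 2.2937e+6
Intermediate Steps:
(O(-15, -8 + 17) - 1532)**2 = (sqrt((-15)**2 + (-8 + 17)**2) - 1532)**2 = (sqrt(225 + 9**2) - 1532)**2 = (sqrt(225 + 81) - 1532)**2 = (sqrt(306) - 1532)**2 = (3*sqrt(34) - 1532)**2 = (-1532 + 3*sqrt(34))**2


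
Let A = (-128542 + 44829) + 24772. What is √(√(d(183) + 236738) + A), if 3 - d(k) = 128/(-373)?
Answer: √(-8200402389 + 373*√32937586333)/373 ≈ 241.77*I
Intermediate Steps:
d(k) = 1247/373 (d(k) = 3 - 128/(-373) = 3 - 128*(-1)/373 = 3 - 1*(-128/373) = 3 + 128/373 = 1247/373)
A = -58941 (A = -83713 + 24772 = -58941)
√(√(d(183) + 236738) + A) = √(√(1247/373 + 236738) - 58941) = √(√(88304521/373) - 58941) = √(√32937586333/373 - 58941) = √(-58941 + √32937586333/373)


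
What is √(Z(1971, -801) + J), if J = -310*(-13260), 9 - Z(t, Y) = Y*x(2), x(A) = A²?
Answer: √4113813 ≈ 2028.3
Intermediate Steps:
Z(t, Y) = 9 - 4*Y (Z(t, Y) = 9 - Y*2² = 9 - Y*4 = 9 - 4*Y)
J = 4110600
√(Z(1971, -801) + J) = √((9 - 4*(-801)) + 4110600) = √((9 + 3204) + 4110600) = √(3213 + 4110600) = √4113813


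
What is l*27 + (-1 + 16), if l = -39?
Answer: -1038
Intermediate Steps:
l*27 + (-1 + 16) = -39*27 + (-1 + 16) = -1053 + 15 = -1038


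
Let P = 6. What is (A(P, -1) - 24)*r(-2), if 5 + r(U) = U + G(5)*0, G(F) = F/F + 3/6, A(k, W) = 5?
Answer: 133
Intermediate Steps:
G(F) = 3/2 (G(F) = 1 + 3*(⅙) = 1 + ½ = 3/2)
r(U) = -5 + U (r(U) = -5 + (U + (3/2)*0) = -5 + (U + 0) = -5 + U)
(A(P, -1) - 24)*r(-2) = (5 - 24)*(-5 - 2) = -19*(-7) = 133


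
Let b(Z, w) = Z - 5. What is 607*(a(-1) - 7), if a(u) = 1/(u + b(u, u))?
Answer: -30350/7 ≈ -4335.7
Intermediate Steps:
b(Z, w) = -5 + Z
a(u) = 1/(-5 + 2*u) (a(u) = 1/(u + (-5 + u)) = 1/(-5 + 2*u))
607*(a(-1) - 7) = 607*(1/(-5 + 2*(-1)) - 7) = 607*(1/(-5 - 2) - 7) = 607*(1/(-7) - 7) = 607*(-1/7 - 7) = 607*(-50/7) = -30350/7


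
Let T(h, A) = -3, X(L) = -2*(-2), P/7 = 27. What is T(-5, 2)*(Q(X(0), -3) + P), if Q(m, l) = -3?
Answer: -558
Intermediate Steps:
P = 189 (P = 7*27 = 189)
X(L) = 4
T(-5, 2)*(Q(X(0), -3) + P) = -3*(-3 + 189) = -3*186 = -558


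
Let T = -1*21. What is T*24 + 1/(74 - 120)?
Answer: -23185/46 ≈ -504.02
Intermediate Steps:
T = -21
T*24 + 1/(74 - 120) = -21*24 + 1/(74 - 120) = -504 + 1/(-46) = -504 - 1/46 = -23185/46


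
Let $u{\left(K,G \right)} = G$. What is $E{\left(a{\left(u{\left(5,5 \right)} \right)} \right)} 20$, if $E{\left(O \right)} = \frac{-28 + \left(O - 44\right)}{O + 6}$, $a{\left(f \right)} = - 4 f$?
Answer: $\frac{920}{7} \approx 131.43$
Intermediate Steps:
$E{\left(O \right)} = \frac{-72 + O}{6 + O}$ ($E{\left(O \right)} = \frac{-28 + \left(-44 + O\right)}{6 + O} = \frac{-72 + O}{6 + O}$)
$E{\left(a{\left(u{\left(5,5 \right)} \right)} \right)} 20 = \frac{-72 - 20}{6 - 20} \cdot 20 = \frac{1}{-14} \left(-92\right) 20 = \left(- \frac{1}{14}\right) \left(-92\right) 20 = \frac{46}{7} \cdot 20 = \frac{920}{7}$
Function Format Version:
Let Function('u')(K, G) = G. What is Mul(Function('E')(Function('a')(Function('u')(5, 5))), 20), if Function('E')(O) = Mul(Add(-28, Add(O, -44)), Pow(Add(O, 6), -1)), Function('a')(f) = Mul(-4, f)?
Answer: Rational(920, 7) ≈ 131.43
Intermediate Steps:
Function('E')(O) = Mul(Pow(Add(6, O), -1), Add(-72, O)) (Function('E')(O) = Mul(Add(-28, Add(-44, O)), Pow(Add(6, O), -1)) = Mul(Add(-72, O), Pow(Add(6, O), -1)) = Mul(Pow(Add(6, O), -1), Add(-72, O)))
Mul(Function('E')(Function('a')(Function('u')(5, 5))), 20) = Mul(Mul(Pow(Add(6, Mul(-4, 5)), -1), Add(-72, Mul(-4, 5))), 20) = Mul(Mul(Pow(Add(6, -20), -1), Add(-72, -20)), 20) = Mul(Mul(Pow(-14, -1), -92), 20) = Mul(Mul(Rational(-1, 14), -92), 20) = Mul(Rational(46, 7), 20) = Rational(920, 7)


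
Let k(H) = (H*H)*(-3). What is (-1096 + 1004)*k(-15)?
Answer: 62100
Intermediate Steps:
k(H) = -3*H² (k(H) = H²*(-3) = -3*H²)
(-1096 + 1004)*k(-15) = (-1096 + 1004)*(-3*(-15)²) = -(-276)*225 = -92*(-675) = 62100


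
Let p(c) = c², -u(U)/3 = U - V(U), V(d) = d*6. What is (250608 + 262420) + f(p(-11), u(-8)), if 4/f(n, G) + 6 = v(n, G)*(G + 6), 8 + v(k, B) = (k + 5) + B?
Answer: 56946110/111 ≈ 5.1303e+5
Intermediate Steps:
V(d) = 6*d
u(U) = 15*U (u(U) = -3*(U - 6*U) = -(-15)*U = 15*U)
v(k, B) = -3 + B + k (v(k, B) = -8 + ((k + 5) + B) = -8 + ((5 + k) + B) = -8 + (5 + B + k) = -3 + B + k)
f(n, G) = 4/(-6 + (6 + G)*(-3 + G + n)) (f(n, G) = 4/(-6 + (-3 + G + n)*(G + 6)) = 4/(-6 + (-3 + G + n)*(6 + G)) = 4/(-6 + (6 + G)*(-3 + G + n)))
(250608 + 262420) + f(p(-11), u(-8)) = (250608 + 262420) + 4/(-24 + 6*(15*(-8)) + 6*(-11)² + (15*(-8))*(-3 + 15*(-8) + (-11)²)) = 513028 + 4/(-24 + 6*(-120) + 6*121 - 120*(-3 - 120 + 121)) = 513028 + 4/(-24 - 720 + 726 - 120*(-2)) = 513028 + 4/(-24 - 720 + 726 + 240) = 513028 + 4/222 = 513028 + 4*(1/222) = 513028 + 2/111 = 56946110/111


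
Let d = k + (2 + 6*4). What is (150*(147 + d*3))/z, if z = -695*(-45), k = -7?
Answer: 136/139 ≈ 0.97842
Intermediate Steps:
z = 31275
d = 19 (d = -7 + (2 + 6*4) = -7 + (2 + 24) = -7 + 26 = 19)
(150*(147 + d*3))/z = (150*(147 + 19*3))/31275 = (150*(147 + 57))*(1/31275) = (150*204)*(1/31275) = 30600*(1/31275) = 136/139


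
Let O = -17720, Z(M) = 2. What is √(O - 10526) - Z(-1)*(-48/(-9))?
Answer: -32/3 + I*√28246 ≈ -10.667 + 168.07*I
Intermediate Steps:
√(O - 10526) - Z(-1)*(-48/(-9)) = √(-17720 - 10526) - 2*(-48/(-9)) = √(-28246) - 2*(-48*(-⅑)) = I*√28246 - 2*16/3 = I*√28246 - 1*32/3 = I*√28246 - 32/3 = -32/3 + I*√28246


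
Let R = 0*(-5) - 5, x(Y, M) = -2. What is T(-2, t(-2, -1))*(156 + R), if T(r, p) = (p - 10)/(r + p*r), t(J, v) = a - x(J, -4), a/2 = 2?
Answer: 302/7 ≈ 43.143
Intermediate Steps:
a = 4 (a = 2*2 = 4)
t(J, v) = 6 (t(J, v) = 4 - 1*(-2) = 4 + 2 = 6)
T(r, p) = (-10 + p)/(r + p*r)
R = -5 (R = 0 - 5 = -5)
T(-2, t(-2, -1))*(156 + R) = ((-10 + 6)/((-2)*(1 + 6)))*(156 - 5) = -½*(-4)/7*151 = -½*⅐*(-4)*151 = (2/7)*151 = 302/7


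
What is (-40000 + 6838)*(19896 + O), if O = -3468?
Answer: -544785336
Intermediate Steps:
(-40000 + 6838)*(19896 + O) = (-40000 + 6838)*(19896 - 3468) = -33162*16428 = -544785336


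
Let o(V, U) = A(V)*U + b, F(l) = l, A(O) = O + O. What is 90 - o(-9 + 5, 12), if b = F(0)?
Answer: 186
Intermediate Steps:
A(O) = 2*O
b = 0
o(V, U) = 2*U*V (o(V, U) = (2*V)*U + 0 = 2*U*V + 0 = 2*U*V)
90 - o(-9 + 5, 12) = 90 - 2*12*(-9 + 5) = 90 - 2*12*(-4) = 90 - 1*(-96) = 90 + 96 = 186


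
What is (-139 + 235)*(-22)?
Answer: -2112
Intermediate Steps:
(-139 + 235)*(-22) = 96*(-22) = -2112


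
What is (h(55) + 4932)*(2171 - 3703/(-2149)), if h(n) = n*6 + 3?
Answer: 3511891890/307 ≈ 1.1439e+7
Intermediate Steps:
h(n) = 3 + 6*n (h(n) = 6*n + 3 = 3 + 6*n)
(h(55) + 4932)*(2171 - 3703/(-2149)) = ((3 + 6*55) + 4932)*(2171 - 3703/(-2149)) = ((3 + 330) + 4932)*(2171 - 3703*(-1/2149)) = (333 + 4932)*(2171 + 529/307) = 5265*(667026/307) = 3511891890/307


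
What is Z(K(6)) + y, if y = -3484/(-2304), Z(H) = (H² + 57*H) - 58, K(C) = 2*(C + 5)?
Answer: 968551/576 ≈ 1681.5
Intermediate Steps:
K(C) = 10 + 2*C (K(C) = 2*(5 + C) = 10 + 2*C)
Z(H) = -58 + H² + 57*H
y = 871/576 (y = -3484*(-1/2304) = 871/576 ≈ 1.5122)
Z(K(6)) + y = (-58 + (10 + 2*6)² + 57*(10 + 2*6)) + 871/576 = (-58 + (10 + 12)² + 57*(10 + 12)) + 871/576 = (-58 + 22² + 57*22) + 871/576 = (-58 + 484 + 1254) + 871/576 = 1680 + 871/576 = 968551/576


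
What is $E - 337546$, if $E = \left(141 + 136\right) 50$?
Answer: $-323696$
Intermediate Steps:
$E = 13850$ ($E = 277 \cdot 50 = 13850$)
$E - 337546 = 13850 - 337546 = -323696$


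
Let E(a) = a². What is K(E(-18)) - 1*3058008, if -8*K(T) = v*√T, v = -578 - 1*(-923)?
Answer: -12235137/4 ≈ -3.0588e+6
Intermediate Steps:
v = 345 (v = -578 + 923 = 345)
K(T) = -345*√T/8
K(E(-18)) - 1*3058008 = -345*√((-18)²)/8 - 1*3058008 = -345*√324/8 - 3058008 = -345/8*18 - 3058008 = -3105/4 - 3058008 = -12235137/4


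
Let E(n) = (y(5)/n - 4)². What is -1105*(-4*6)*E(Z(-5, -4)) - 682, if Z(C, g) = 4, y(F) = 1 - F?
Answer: 662318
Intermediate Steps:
E(n) = (-4 - 4/n)² (E(n) = ((1 - 1*5)/n - 4)² = ((1 - 5)/n - 4)² = (-4/n - 4)² = (-4 - 4/n)²)
-1105*(-4*6)*E(Z(-5, -4)) - 682 = -1105*(-4*6)*16*(1 + 4)²/4² - 682 = -(-26520)*16*(1/16)*5² - 682 = -(-26520)*16*(1/16)*25 - 682 = -(-26520)*25 - 682 = -1105*(-600) - 682 = 663000 - 682 = 662318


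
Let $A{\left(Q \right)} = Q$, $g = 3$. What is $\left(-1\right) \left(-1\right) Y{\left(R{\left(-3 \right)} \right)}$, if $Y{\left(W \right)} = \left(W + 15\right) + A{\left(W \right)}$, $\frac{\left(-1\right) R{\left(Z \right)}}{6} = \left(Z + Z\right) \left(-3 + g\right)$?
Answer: $15$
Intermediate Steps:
$R{\left(Z \right)} = 0$ ($R{\left(Z \right)} = - 6 \left(Z + Z\right) \left(-3 + 3\right) = - 6 \cdot 2 Z 0 = \left(-6\right) 0 = 0$)
$Y{\left(W \right)} = 15 + 2 W$ ($Y{\left(W \right)} = \left(W + 15\right) + W = \left(15 + W\right) + W = 15 + 2 W$)
$\left(-1\right) \left(-1\right) Y{\left(R{\left(-3 \right)} \right)} = \left(-1\right) \left(-1\right) \left(15 + 2 \cdot 0\right) = 1 \left(15 + 0\right) = 1 \cdot 15 = 15$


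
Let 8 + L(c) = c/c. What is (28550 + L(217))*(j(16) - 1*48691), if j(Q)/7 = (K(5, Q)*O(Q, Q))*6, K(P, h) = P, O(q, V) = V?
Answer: -1293882733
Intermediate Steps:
j(Q) = 210*Q (j(Q) = 7*((5*Q)*6) = 7*(30*Q) = 210*Q)
L(c) = -7 (L(c) = -8 + c/c = -8 + 1 = -7)
(28550 + L(217))*(j(16) - 1*48691) = (28550 - 7)*(210*16 - 1*48691) = 28543*(3360 - 48691) = 28543*(-45331) = -1293882733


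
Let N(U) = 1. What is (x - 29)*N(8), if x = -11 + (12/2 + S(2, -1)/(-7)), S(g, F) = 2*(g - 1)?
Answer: -240/7 ≈ -34.286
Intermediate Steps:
S(g, F) = -2 + 2*g (S(g, F) = 2*(-1 + g) = -2 + 2*g)
x = -37/7 (x = -11 + (12/2 + (-2 + 2*2)/(-7)) = -11 + (12*(1/2) + (-2 + 4)*(-1/7)) = -11 + (6 + 2*(-1/7)) = -11 + (6 - 2/7) = -11 + 40/7 = -37/7 ≈ -5.2857)
(x - 29)*N(8) = (-37/7 - 29)*1 = -240/7*1 = -240/7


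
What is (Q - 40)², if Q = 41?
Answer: 1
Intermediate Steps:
(Q - 40)² = (41 - 40)² = 1² = 1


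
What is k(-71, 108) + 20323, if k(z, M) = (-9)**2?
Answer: 20404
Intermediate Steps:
k(z, M) = 81
k(-71, 108) + 20323 = 81 + 20323 = 20404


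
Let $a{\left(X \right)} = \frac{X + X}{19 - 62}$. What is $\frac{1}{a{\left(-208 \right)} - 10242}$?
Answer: $- \frac{43}{439990} \approx -9.7729 \cdot 10^{-5}$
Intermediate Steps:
$a{\left(X \right)} = - \frac{2 X}{43}$ ($a{\left(X \right)} = \frac{2 X}{-43} = 2 X \left(- \frac{1}{43}\right) = - \frac{2 X}{43}$)
$\frac{1}{a{\left(-208 \right)} - 10242} = \frac{1}{\left(- \frac{2}{43}\right) \left(-208\right) - 10242} = \frac{1}{\frac{416}{43} - 10242} = \frac{1}{- \frac{439990}{43}} = - \frac{43}{439990}$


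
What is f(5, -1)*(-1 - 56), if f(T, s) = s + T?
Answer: -228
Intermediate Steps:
f(T, s) = T + s
f(5, -1)*(-1 - 56) = (5 - 1)*(-1 - 56) = 4*(-57) = -228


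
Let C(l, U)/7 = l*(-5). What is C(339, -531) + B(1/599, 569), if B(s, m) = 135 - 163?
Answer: -11893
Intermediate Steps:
B(s, m) = -28
C(l, U) = -35*l (C(l, U) = 7*(l*(-5)) = 7*(-5*l) = -35*l)
C(339, -531) + B(1/599, 569) = -35*339 - 28 = -11865 - 28 = -11893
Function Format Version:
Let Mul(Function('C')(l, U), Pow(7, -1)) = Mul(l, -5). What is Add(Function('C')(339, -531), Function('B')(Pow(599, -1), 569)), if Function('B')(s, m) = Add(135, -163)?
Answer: -11893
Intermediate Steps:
Function('B')(s, m) = -28
Function('C')(l, U) = Mul(-35, l) (Function('C')(l, U) = Mul(7, Mul(l, -5)) = Mul(7, Mul(-5, l)) = Mul(-35, l))
Add(Function('C')(339, -531), Function('B')(Pow(599, -1), 569)) = Add(Mul(-35, 339), -28) = Add(-11865, -28) = -11893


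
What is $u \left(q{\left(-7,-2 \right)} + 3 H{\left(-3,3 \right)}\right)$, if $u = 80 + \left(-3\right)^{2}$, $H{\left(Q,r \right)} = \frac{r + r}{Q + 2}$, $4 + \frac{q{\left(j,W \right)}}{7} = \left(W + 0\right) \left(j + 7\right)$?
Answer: $-4094$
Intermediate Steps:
$q{\left(j,W \right)} = -28 + 7 W \left(7 + j\right)$ ($q{\left(j,W \right)} = -28 + 7 \left(W + 0\right) \left(j + 7\right) = -28 + 7 W \left(7 + j\right)$)
$H{\left(Q,r \right)} = \frac{2 r}{2 + Q}$
$u = 89$ ($u = 80 + 9 = 89$)
$u \left(q{\left(-7,-2 \right)} + 3 H{\left(-3,3 \right)}\right) = 89 \left(\left(-28 + 49 \left(-2\right) + 7 \left(-2\right) \left(-7\right)\right) + 3 \cdot 2 \cdot 3 \frac{1}{2 - 3}\right) = 89 \left(\left(-28 - 98 + 98\right) + 3 \cdot 2 \cdot 3 \frac{1}{-1}\right) = 89 \left(-28 + 3 \cdot 2 \cdot 3 \left(-1\right)\right) = 89 \left(-28 + 3 \left(-6\right)\right) = 89 \left(-28 - 18\right) = 89 \left(-46\right) = -4094$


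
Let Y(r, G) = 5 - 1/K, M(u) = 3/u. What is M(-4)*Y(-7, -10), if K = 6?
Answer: -29/8 ≈ -3.6250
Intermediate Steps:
Y(r, G) = 29/6 (Y(r, G) = 5 - 1/6 = 29/6)
M(-4)*Y(-7, -10) = (3/(-4))*(29/6) = (3*(-1/4))*(29/6) = -3/4*29/6 = -29/8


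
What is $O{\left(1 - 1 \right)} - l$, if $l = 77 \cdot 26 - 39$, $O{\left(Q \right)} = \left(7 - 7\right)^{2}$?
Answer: $-1963$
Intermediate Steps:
$O{\left(Q \right)} = 0$ ($O{\left(Q \right)} = 0^{2} = 0$)
$l = 1963$ ($l = 2002 - 39 = 1963$)
$O{\left(1 - 1 \right)} - l = 0 - 1963 = -1963$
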